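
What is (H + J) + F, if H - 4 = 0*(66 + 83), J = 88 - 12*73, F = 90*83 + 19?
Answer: 6705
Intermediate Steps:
F = 7489 (F = 7470 + 19 = 7489)
J = -788 (J = 88 - 876 = -788)
H = 4 (H = 4 + 0*(66 + 83) = 4 + 0*149 = 4 + 0 = 4)
(H + J) + F = (4 - 788) + 7489 = -784 + 7489 = 6705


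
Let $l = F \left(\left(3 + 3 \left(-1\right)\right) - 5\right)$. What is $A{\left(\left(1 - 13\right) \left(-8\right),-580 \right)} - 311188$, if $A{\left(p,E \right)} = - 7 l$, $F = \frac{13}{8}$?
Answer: $- \frac{2489049}{8} \approx -3.1113 \cdot 10^{5}$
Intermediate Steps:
$F = \frac{13}{8}$ ($F = 13 \cdot \frac{1}{8} = \frac{13}{8} \approx 1.625$)
$l = - \frac{65}{8}$ ($l = \frac{13 \left(\left(3 + 3 \left(-1\right)\right) - 5\right)}{8} = \frac{13 \left(\left(3 - 3\right) - 5\right)}{8} = \frac{13 \left(0 - 5\right)}{8} = \frac{13}{8} \left(-5\right) = - \frac{65}{8} \approx -8.125$)
$A{\left(p,E \right)} = \frac{455}{8}$ ($A{\left(p,E \right)} = \left(-7\right) \left(- \frac{65}{8}\right) = \frac{455}{8}$)
$A{\left(\left(1 - 13\right) \left(-8\right),-580 \right)} - 311188 = \frac{455}{8} - 311188 = - \frac{2489049}{8}$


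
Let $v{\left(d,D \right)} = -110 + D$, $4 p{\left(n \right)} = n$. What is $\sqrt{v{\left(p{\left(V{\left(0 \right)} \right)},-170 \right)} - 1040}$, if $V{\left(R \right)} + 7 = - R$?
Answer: $2 i \sqrt{330} \approx 36.332 i$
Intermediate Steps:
$V{\left(R \right)} = -7 - R$
$p{\left(n \right)} = \frac{n}{4}$
$\sqrt{v{\left(p{\left(V{\left(0 \right)} \right)},-170 \right)} - 1040} = \sqrt{\left(-110 - 170\right) - 1040} = \sqrt{-280 - 1040} = \sqrt{-1320} = 2 i \sqrt{330}$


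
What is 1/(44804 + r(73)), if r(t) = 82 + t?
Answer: 1/44959 ≈ 2.2242e-5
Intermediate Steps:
1/(44804 + r(73)) = 1/(44804 + (82 + 73)) = 1/(44804 + 155) = 1/44959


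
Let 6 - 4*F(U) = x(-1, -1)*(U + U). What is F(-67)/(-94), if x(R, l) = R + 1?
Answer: -3/188 ≈ -0.015957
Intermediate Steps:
x(R, l) = 1 + R
F(U) = 3/2 (F(U) = 3/2 - (1 - 1)*(U + U)/4 = 3/2 - 0*2*U = 3/2 - ¼*0 = 3/2 + 0 = 3/2)
F(-67)/(-94) = (3/2)/(-94) = (3/2)*(-1/94) = -3/188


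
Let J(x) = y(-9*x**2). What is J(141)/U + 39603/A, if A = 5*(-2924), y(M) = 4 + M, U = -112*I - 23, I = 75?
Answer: 53076917/2863820 ≈ 18.534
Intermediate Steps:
U = -8423 (U = -112*75 - 23 = -8400 - 23 = -8423)
J(x) = 4 - 9*x**2
A = -14620
J(141)/U + 39603/A = (4 - 9*141**2)/(-8423) + 39603/(-14620) = (4 - 9*19881)*(-1/8423) + 39603*(-1/14620) = (4 - 178929)*(-1/8423) - 921/340 = -178925*(-1/8423) - 921/340 = 178925/8423 - 921/340 = 53076917/2863820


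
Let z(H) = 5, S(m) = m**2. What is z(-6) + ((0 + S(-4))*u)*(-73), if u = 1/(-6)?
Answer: 599/3 ≈ 199.67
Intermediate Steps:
u = -1/6 ≈ -0.16667
z(-6) + ((0 + S(-4))*u)*(-73) = 5 + ((0 + (-4)**2)*(-1/6))*(-73) = 5 + ((0 + 16)*(-1/6))*(-73) = 5 + (16*(-1/6))*(-73) = 5 - 8/3*(-73) = 5 + 584/3 = 599/3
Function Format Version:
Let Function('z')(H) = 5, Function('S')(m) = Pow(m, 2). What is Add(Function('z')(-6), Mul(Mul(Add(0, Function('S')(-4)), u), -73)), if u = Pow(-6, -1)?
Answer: Rational(599, 3) ≈ 199.67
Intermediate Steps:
u = Rational(-1, 6) ≈ -0.16667
Add(Function('z')(-6), Mul(Mul(Add(0, Function('S')(-4)), u), -73)) = Add(5, Mul(Mul(Add(0, Pow(-4, 2)), Rational(-1, 6)), -73)) = Add(5, Mul(Mul(Add(0, 16), Rational(-1, 6)), -73)) = Add(5, Mul(Mul(16, Rational(-1, 6)), -73)) = Add(5, Mul(Rational(-8, 3), -73)) = Add(5, Rational(584, 3)) = Rational(599, 3)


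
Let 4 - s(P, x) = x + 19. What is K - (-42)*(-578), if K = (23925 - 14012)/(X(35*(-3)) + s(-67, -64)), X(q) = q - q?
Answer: -1179611/49 ≈ -24074.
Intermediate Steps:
s(P, x) = -15 - x (s(P, x) = 4 - (x + 19) = 4 - (19 + x) = 4 + (-19 - x) = -15 - x)
X(q) = 0
K = 9913/49 (K = (23925 - 14012)/(0 + (-15 - 1*(-64))) = 9913/(0 + (-15 + 64)) = 9913/(0 + 49) = 9913/49 ≈ 202.31)
K - (-42)*(-578) = 9913/49 - (-42)*(-578) = 9913/49 - 1*24276 = 9913/49 - 24276 = -1179611/49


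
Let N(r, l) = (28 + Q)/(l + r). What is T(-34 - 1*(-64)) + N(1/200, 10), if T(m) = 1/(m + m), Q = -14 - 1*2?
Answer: 48667/40020 ≈ 1.2161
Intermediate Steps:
Q = -16 (Q = -14 - 2 = -16)
N(r, l) = 12/(l + r) (N(r, l) = (28 - 16)/(l + r) = 12/(l + r))
T(m) = 1/(2*m)
T(-34 - 1*(-64)) + N(1/200, 10) = 1/(2*(-34 - 1*(-64))) + 12/(10 + 1/200) = 1/(2*(-34 + 64)) + 12/(10 + 1/200) = (½)/30 + 12/(2001/200) = (½)*(1/30) + 12*(200/2001) = 1/60 + 800/667 = 48667/40020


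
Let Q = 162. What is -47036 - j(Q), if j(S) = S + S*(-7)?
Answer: -46064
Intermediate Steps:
j(S) = -6*S (j(S) = S - 7*S = -6*S)
-47036 - j(Q) = -47036 - (-6)*162 = -47036 - 1*(-972) = -47036 + 972 = -46064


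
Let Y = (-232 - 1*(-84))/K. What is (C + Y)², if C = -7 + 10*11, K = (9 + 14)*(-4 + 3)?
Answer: 6335289/529 ≈ 11976.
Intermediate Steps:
K = -23 (K = 23*(-1) = -23)
Y = 148/23 (Y = (-232 - 1*(-84))/(-23) = (-232 + 84)*(-1/23) = -148*(-1/23) = 148/23 ≈ 6.4348)
C = 103 (C = -7 + 110 = 103)
(C + Y)² = (103 + 148/23)² = (2517/23)² = 6335289/529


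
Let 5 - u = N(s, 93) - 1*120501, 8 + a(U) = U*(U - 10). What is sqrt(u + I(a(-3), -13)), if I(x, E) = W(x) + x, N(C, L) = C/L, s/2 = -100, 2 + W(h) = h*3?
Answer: 2*sqrt(260832543)/93 ≈ 347.32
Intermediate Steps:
W(h) = -2 + 3*h (W(h) = -2 + h*3 = -2 + 3*h)
s = -200 (s = 2*(-100) = -200)
a(U) = -8 + U*(-10 + U) (a(U) = -8 + U*(U - 10) = -8 + U*(-10 + U))
u = 11207258/93 (u = 5 - (-200/93 - 1*120501) = 5 - (-200*1/93 - 120501) = 5 - (-200/93 - 120501) = 5 - 1*(-11206793/93) = 5 + 11206793/93 = 11207258/93 ≈ 1.2051e+5)
I(x, E) = -2 + 4*x (I(x, E) = (-2 + 3*x) + x = -2 + 4*x)
sqrt(u + I(a(-3), -13)) = sqrt(11207258/93 + (-2 + 4*(-8 + (-3)**2 - 10*(-3)))) = sqrt(11207258/93 + (-2 + 4*(-8 + 9 + 30))) = sqrt(11207258/93 + (-2 + 4*31)) = sqrt(11207258/93 + (-2 + 124)) = sqrt(11207258/93 + 122) = sqrt(11218604/93) = 2*sqrt(260832543)/93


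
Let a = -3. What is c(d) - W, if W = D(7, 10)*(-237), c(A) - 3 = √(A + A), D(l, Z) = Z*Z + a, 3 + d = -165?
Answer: 22992 + 4*I*√21 ≈ 22992.0 + 18.33*I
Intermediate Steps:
d = -168 (d = -3 - 165 = -168)
D(l, Z) = -3 + Z² (D(l, Z) = Z*Z - 3 = Z² - 3 = -3 + Z²)
c(A) = 3 + √2*√A (c(A) = 3 + √(A + A) = 3 + √(2*A) = 3 + √2*√A)
W = -22989 (W = (-3 + 10²)*(-237) = (-3 + 100)*(-237) = 97*(-237) = -22989)
c(d) - W = (3 + √2*√(-168)) - 1*(-22989) = (3 + √2*(2*I*√42)) + 22989 = (3 + 4*I*√21) + 22989 = 22992 + 4*I*√21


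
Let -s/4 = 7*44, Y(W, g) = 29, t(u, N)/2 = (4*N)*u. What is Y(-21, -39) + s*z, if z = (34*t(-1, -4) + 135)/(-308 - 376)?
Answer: 381643/171 ≈ 2231.8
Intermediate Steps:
t(u, N) = 8*N*u (t(u, N) = 2*((4*N)*u) = 2*(4*N*u) = 8*N*u)
s = -1232 (s = -28*44 = -4*308 = -1232)
z = -1223/684 (z = (34*(8*(-4)*(-1)) + 135)/(-308 - 376) = (34*32 + 135)/(-684) = (1088 + 135)*(-1/684) = 1223*(-1/684) = -1223/684 ≈ -1.7880)
Y(-21, -39) + s*z = 29 - 1232*(-1223/684) = 29 + 376684/171 = 381643/171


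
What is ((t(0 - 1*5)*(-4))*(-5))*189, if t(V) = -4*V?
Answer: 75600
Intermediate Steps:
((t(0 - 1*5)*(-4))*(-5))*189 = ((-4*(0 - 1*5)*(-4))*(-5))*189 = ((-4*(0 - 5)*(-4))*(-5))*189 = ((-4*(-5)*(-4))*(-5))*189 = ((20*(-4))*(-5))*189 = -80*(-5)*189 = 400*189 = 75600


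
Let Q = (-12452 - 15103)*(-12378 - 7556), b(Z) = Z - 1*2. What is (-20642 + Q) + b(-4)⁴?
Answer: 549262024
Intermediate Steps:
b(Z) = -2 + Z (b(Z) = Z - 2 = -2 + Z)
Q = 549281370 (Q = -27555*(-19934) = 549281370)
(-20642 + Q) + b(-4)⁴ = (-20642 + 549281370) + (-2 - 4)⁴ = 549260728 + (-6)⁴ = 549260728 + 1296 = 549262024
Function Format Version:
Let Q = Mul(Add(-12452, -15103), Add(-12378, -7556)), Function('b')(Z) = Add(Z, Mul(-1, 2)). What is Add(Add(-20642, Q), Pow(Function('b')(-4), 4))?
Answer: 549262024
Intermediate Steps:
Function('b')(Z) = Add(-2, Z) (Function('b')(Z) = Add(Z, -2) = Add(-2, Z))
Q = 549281370 (Q = Mul(-27555, -19934) = 549281370)
Add(Add(-20642, Q), Pow(Function('b')(-4), 4)) = Add(Add(-20642, 549281370), Pow(Add(-2, -4), 4)) = Add(549260728, Pow(-6, 4)) = Add(549260728, 1296) = 549262024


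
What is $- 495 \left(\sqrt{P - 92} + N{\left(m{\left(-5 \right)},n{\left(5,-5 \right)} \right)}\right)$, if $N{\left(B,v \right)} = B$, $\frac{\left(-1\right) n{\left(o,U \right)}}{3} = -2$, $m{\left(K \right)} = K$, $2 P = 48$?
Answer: $2475 - 990 i \sqrt{17} \approx 2475.0 - 4081.9 i$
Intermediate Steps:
$P = 24$ ($P = \frac{1}{2} \cdot 48 = 24$)
$n{\left(o,U \right)} = 6$ ($n{\left(o,U \right)} = \left(-3\right) \left(-2\right) = 6$)
$- 495 \left(\sqrt{P - 92} + N{\left(m{\left(-5 \right)},n{\left(5,-5 \right)} \right)}\right) = - 495 \left(\sqrt{24 - 92} - 5\right) = - 495 \left(\sqrt{-68} - 5\right) = - 495 \left(2 i \sqrt{17} - 5\right) = - 495 \left(-5 + 2 i \sqrt{17}\right) = 2475 - 990 i \sqrt{17}$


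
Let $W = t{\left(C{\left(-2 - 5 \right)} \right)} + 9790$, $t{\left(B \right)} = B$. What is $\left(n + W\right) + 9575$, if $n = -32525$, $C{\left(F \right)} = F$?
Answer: $-13167$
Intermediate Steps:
$W = 9783$ ($W = \left(-2 - 5\right) + 9790 = -7 + 9790 = 9783$)
$\left(n + W\right) + 9575 = \left(-32525 + 9783\right) + 9575 = -22742 + 9575 = -13167$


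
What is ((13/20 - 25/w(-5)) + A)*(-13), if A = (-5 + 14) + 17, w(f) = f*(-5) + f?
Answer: -1651/5 ≈ -330.20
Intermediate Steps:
w(f) = -4*f (w(f) = -5*f + f = -4*f)
A = 26 (A = 9 + 17 = 26)
((13/20 - 25/w(-5)) + A)*(-13) = ((13/20 - 25/((-4*(-5)))) + 26)*(-13) = ((13*(1/20) - 25/20) + 26)*(-13) = ((13/20 - 25*1/20) + 26)*(-13) = ((13/20 - 5/4) + 26)*(-13) = (-⅗ + 26)*(-13) = (127/5)*(-13) = -1651/5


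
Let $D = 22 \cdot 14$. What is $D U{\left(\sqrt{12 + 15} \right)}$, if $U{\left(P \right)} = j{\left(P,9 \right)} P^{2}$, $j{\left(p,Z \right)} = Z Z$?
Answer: $673596$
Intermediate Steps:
$j{\left(p,Z \right)} = Z^{2}$
$D = 308$
$U{\left(P \right)} = 81 P^{2}$ ($U{\left(P \right)} = 9^{2} P^{2} = 81 P^{2}$)
$D U{\left(\sqrt{12 + 15} \right)} = 308 \cdot 81 \left(\sqrt{12 + 15}\right)^{2} = 308 \cdot 81 \left(\sqrt{27}\right)^{2} = 308 \cdot 81 \left(3 \sqrt{3}\right)^{2} = 308 \cdot 81 \cdot 27 = 308 \cdot 2187 = 673596$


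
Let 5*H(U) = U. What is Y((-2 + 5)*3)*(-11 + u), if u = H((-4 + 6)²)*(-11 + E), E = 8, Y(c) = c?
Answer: -603/5 ≈ -120.60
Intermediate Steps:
H(U) = U/5
u = -12/5 (u = ((-4 + 6)²/5)*(-11 + 8) = ((⅕)*2²)*(-3) = ((⅕)*4)*(-3) = (⅘)*(-3) = -12/5 ≈ -2.4000)
Y((-2 + 5)*3)*(-11 + u) = ((-2 + 5)*3)*(-11 - 12/5) = (3*3)*(-67/5) = 9*(-67/5) = -603/5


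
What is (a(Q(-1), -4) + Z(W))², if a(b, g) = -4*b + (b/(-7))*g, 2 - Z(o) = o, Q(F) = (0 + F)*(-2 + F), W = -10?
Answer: 144/49 ≈ 2.9388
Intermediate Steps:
Q(F) = F*(-2 + F)
Z(o) = 2 - o
a(b, g) = -4*b - b*g/7 (a(b, g) = -4*b + (b*(-⅐))*g = -4*b + (-b/7)*g = -4*b - b*g/7)
(a(Q(-1), -4) + Z(W))² = (-(-(-2 - 1))*(28 - 4)/7 + (2 - 1*(-10)))² = (-⅐*(-1*(-3))*24 + (2 + 10))² = (-⅐*3*24 + 12)² = (-72/7 + 12)² = (12/7)² = 144/49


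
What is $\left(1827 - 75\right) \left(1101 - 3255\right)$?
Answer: $-3773808$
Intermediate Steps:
$\left(1827 - 75\right) \left(1101 - 3255\right) = 1752 \left(-2154\right) = -3773808$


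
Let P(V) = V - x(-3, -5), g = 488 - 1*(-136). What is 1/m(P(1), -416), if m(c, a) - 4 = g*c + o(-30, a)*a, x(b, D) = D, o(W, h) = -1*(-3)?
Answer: 1/2500 ≈ 0.00040000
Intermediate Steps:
o(W, h) = 3
g = 624 (g = 488 + 136 = 624)
P(V) = 5 + V (P(V) = V - 1*(-5) = V + 5 = 5 + V)
m(c, a) = 4 + 3*a + 624*c (m(c, a) = 4 + (624*c + 3*a) = 4 + (3*a + 624*c) = 4 + 3*a + 624*c)
1/m(P(1), -416) = 1/(4 + 3*(-416) + 624*(5 + 1)) = 1/(4 - 1248 + 624*6) = 1/(4 - 1248 + 3744) = 1/2500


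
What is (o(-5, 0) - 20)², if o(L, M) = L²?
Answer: 25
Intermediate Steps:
(o(-5, 0) - 20)² = ((-5)² - 20)² = (25 - 20)² = 5² = 25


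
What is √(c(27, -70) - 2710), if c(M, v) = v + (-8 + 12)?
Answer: 2*I*√694 ≈ 52.688*I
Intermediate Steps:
c(M, v) = 4 + v (c(M, v) = v + 4 = 4 + v)
√(c(27, -70) - 2710) = √((4 - 70) - 2710) = √(-66 - 2710) = √(-2776) = 2*I*√694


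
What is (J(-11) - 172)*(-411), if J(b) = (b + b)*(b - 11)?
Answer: -128232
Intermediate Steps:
J(b) = 2*b*(-11 + b) (J(b) = (2*b)*(-11 + b) = 2*b*(-11 + b))
(J(-11) - 172)*(-411) = (2*(-11)*(-11 - 11) - 172)*(-411) = (2*(-11)*(-22) - 172)*(-411) = (484 - 172)*(-411) = 312*(-411) = -128232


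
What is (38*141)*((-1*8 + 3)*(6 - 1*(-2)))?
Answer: -214320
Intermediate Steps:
(38*141)*((-1*8 + 3)*(6 - 1*(-2))) = 5358*((-8 + 3)*(6 + 2)) = 5358*(-5*8) = 5358*(-40) = -214320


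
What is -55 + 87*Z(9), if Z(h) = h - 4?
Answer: 380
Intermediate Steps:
Z(h) = -4 + h
-55 + 87*Z(9) = -55 + 87*(-4 + 9) = -55 + 87*5 = -55 + 435 = 380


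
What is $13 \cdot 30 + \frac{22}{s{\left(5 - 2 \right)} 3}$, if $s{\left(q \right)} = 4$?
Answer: $\frac{2351}{6} \approx 391.83$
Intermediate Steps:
$13 \cdot 30 + \frac{22}{s{\left(5 - 2 \right)} 3} = 13 \cdot 30 + \frac{22}{4 \cdot 3} = 390 + \frac{22}{12} = 390 + 22 \cdot \frac{1}{12} = 390 + \frac{11}{6} = \frac{2351}{6}$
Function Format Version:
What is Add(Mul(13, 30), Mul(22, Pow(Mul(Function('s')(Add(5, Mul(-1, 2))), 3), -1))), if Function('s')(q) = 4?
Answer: Rational(2351, 6) ≈ 391.83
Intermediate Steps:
Add(Mul(13, 30), Mul(22, Pow(Mul(Function('s')(Add(5, Mul(-1, 2))), 3), -1))) = Add(Mul(13, 30), Mul(22, Pow(Mul(4, 3), -1))) = Add(390, Mul(22, Pow(12, -1))) = Add(390, Mul(22, Rational(1, 12))) = Add(390, Rational(11, 6)) = Rational(2351, 6)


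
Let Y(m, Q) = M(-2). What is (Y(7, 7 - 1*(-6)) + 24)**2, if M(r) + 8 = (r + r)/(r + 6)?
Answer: 225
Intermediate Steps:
M(r) = -8 + 2*r/(6 + r) (M(r) = -8 + (r + r)/(r + 6) = -8 + (2*r)/(6 + r) = -8 + 2*r/(6 + r))
Y(m, Q) = -9 (Y(m, Q) = 6*(-8 - 1*(-2))/(6 - 2) = 6*(-8 + 2)/4 = 6*(1/4)*(-6) = -9)
(Y(7, 7 - 1*(-6)) + 24)**2 = (-9 + 24)**2 = 15**2 = 225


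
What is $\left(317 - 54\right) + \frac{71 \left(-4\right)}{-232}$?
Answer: $\frac{15325}{58} \approx 264.22$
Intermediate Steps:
$\left(317 - 54\right) + \frac{71 \left(-4\right)}{-232} = 263 - - \frac{71}{58} = 263 + \frac{71}{58} = \frac{15325}{58}$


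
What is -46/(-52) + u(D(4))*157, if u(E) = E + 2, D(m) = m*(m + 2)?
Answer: 106155/26 ≈ 4082.9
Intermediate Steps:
D(m) = m*(2 + m)
u(E) = 2 + E
-46/(-52) + u(D(4))*157 = -46/(-52) + (2 + 4*(2 + 4))*157 = -46*(-1/52) + (2 + 4*6)*157 = 23/26 + (2 + 24)*157 = 23/26 + 26*157 = 23/26 + 4082 = 106155/26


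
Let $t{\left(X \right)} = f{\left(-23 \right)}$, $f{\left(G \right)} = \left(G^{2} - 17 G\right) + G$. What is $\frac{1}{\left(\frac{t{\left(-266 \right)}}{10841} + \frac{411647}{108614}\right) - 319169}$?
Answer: $- \frac{1177484374}{375811950073321} \approx -3.1332 \cdot 10^{-6}$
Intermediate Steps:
$f{\left(G \right)} = G^{2} - 16 G$
$t{\left(X \right)} = 897$ ($t{\left(X \right)} = - 23 \left(-16 - 23\right) = \left(-23\right) \left(-39\right) = 897$)
$\frac{1}{\left(\frac{t{\left(-266 \right)}}{10841} + \frac{411647}{108614}\right) - 319169} = \frac{1}{\left(\frac{897}{10841} + \frac{411647}{108614}\right) - 319169} = \frac{1}{\frac{4560091885}{1177484374} - 319169} = \frac{1}{- \frac{375811950073321}{1177484374}} = - \frac{1177484374}{375811950073321}$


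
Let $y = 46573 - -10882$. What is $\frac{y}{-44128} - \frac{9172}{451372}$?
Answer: $- \frac{6584580069}{4979535904} \approx -1.3223$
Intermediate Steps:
$y = 57455$ ($y = 46573 + 10882 = 57455$)
$\frac{y}{-44128} - \frac{9172}{451372} = \frac{57455}{-44128} - \frac{9172}{451372} = 57455 \left(- \frac{1}{44128}\right) - \frac{2293}{112843} = - \frac{57455}{44128} - \frac{2293}{112843} = - \frac{6584580069}{4979535904}$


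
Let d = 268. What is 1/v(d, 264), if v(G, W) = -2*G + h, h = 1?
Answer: -1/535 ≈ -0.0018692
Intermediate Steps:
v(G, W) = 1 - 2*G (v(G, W) = -2*G + 1 = 1 - 2*G)
1/v(d, 264) = 1/(1 - 2*268) = 1/(1 - 536) = 1/(-535) = -1/535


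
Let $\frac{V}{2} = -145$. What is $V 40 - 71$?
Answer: $-11671$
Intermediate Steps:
$V = -290$ ($V = 2 \left(-145\right) = -290$)
$V 40 - 71 = \left(-290\right) 40 - 71 = -11600 - 71 = -11671$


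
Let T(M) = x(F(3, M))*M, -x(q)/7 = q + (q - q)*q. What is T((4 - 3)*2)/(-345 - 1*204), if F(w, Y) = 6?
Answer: 28/183 ≈ 0.15301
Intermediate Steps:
x(q) = -7*q (x(q) = -7*(q + (q - q)*q) = -7*(q + 0*q) = -7*(q + 0) = -7*q)
T(M) = -42*M (T(M) = (-7*6)*M = -42*M)
T((4 - 3)*2)/(-345 - 1*204) = (-42*(4 - 3)*2)/(-345 - 1*204) = (-42*2)/(-345 - 204) = -42*2/(-549) = -84*(-1/549) = 28/183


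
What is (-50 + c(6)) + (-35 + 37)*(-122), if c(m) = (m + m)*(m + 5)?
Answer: -162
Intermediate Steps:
c(m) = 2*m*(5 + m) (c(m) = (2*m)*(5 + m) = 2*m*(5 + m))
(-50 + c(6)) + (-35 + 37)*(-122) = (-50 + 2*6*(5 + 6)) + (-35 + 37)*(-122) = (-50 + 2*6*11) + 2*(-122) = (-50 + 132) - 244 = 82 - 244 = -162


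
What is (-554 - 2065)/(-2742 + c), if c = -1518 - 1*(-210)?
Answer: 97/150 ≈ 0.64667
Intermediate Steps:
c = -1308 (c = -1518 + 210 = -1308)
(-554 - 2065)/(-2742 + c) = (-554 - 2065)/(-2742 - 1308) = -2619/(-4050) = -2619*(-1/4050) = 97/150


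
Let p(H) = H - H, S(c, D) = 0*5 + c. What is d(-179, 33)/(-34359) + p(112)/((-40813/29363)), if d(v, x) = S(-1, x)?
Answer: 1/34359 ≈ 2.9104e-5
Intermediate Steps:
S(c, D) = c (S(c, D) = 0 + c = c)
d(v, x) = -1
p(H) = 0
d(-179, 33)/(-34359) + p(112)/((-40813/29363)) = -1/(-34359) + 0/((-40813/29363)) = -1*(-1/34359) + 0/((-40813*1/29363)) = 1/34359 + 0/(-40813/29363) = 1/34359 + 0*(-29363/40813) = 1/34359 + 0 = 1/34359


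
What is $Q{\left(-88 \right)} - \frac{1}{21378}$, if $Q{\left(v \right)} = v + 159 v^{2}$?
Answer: $\frac{26320764623}{21378} \approx 1.2312 \cdot 10^{6}$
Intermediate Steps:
$Q{\left(-88 \right)} - \frac{1}{21378} = - 88 \left(1 + 159 \left(-88\right)\right) - \frac{1}{21378} = - 88 \left(1 - 13992\right) - \frac{1}{21378} = \left(-88\right) \left(-13991\right) - \frac{1}{21378} = 1231208 - \frac{1}{21378} = \frac{26320764623}{21378}$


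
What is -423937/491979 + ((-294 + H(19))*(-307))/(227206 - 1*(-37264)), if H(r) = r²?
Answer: -122238134441/130113686130 ≈ -0.93947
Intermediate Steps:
-423937/491979 + ((-294 + H(19))*(-307))/(227206 - 1*(-37264)) = -423937/491979 + ((-294 + 19²)*(-307))/(227206 - 1*(-37264)) = -423937*1/491979 + ((-294 + 361)*(-307))/(227206 + 37264) = -423937/491979 + (67*(-307))/264470 = -423937/491979 - 20569*1/264470 = -423937/491979 - 20569/264470 = -122238134441/130113686130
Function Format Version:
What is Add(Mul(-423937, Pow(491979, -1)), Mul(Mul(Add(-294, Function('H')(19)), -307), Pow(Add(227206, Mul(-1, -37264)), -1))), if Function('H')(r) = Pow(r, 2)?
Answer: Rational(-122238134441, 130113686130) ≈ -0.93947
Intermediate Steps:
Add(Mul(-423937, Pow(491979, -1)), Mul(Mul(Add(-294, Function('H')(19)), -307), Pow(Add(227206, Mul(-1, -37264)), -1))) = Add(Mul(-423937, Pow(491979, -1)), Mul(Mul(Add(-294, Pow(19, 2)), -307), Pow(Add(227206, Mul(-1, -37264)), -1))) = Add(Mul(-423937, Rational(1, 491979)), Mul(Mul(Add(-294, 361), -307), Pow(Add(227206, 37264), -1))) = Add(Rational(-423937, 491979), Mul(Mul(67, -307), Pow(264470, -1))) = Add(Rational(-423937, 491979), Mul(-20569, Rational(1, 264470))) = Add(Rational(-423937, 491979), Rational(-20569, 264470)) = Rational(-122238134441, 130113686130)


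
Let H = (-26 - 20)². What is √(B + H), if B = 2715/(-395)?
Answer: √13163059/79 ≈ 45.925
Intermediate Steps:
H = 2116 (H = (-46)² = 2116)
B = -543/79 (B = 2715*(-1/395) = -543/79 ≈ -6.8734)
√(B + H) = √(-543/79 + 2116) = √(166621/79) = √13163059/79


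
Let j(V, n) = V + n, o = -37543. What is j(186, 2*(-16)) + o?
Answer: -37389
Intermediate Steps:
j(186, 2*(-16)) + o = (186 + 2*(-16)) - 37543 = (186 - 32) - 37543 = 154 - 37543 = -37389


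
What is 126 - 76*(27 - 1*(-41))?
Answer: -5042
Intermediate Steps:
126 - 76*(27 - 1*(-41)) = 126 - 76*(27 + 41) = 126 - 76*68 = 126 - 5168 = -5042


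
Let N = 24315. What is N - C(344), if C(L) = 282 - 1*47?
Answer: 24080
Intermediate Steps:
C(L) = 235 (C(L) = 282 - 47 = 235)
N - C(344) = 24315 - 1*235 = 24315 - 235 = 24080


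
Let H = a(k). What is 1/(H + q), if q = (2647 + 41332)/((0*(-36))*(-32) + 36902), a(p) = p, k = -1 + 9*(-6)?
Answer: -36902/1985631 ≈ -0.018585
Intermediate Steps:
k = -55 (k = -1 - 54 = -55)
H = -55
q = 43979/36902 (q = 43979/(0*(-32) + 36902) = 43979/(0 + 36902) = 43979/36902 ≈ 1.1918)
1/(H + q) = 1/(-55 + 43979/36902) = 1/(-1985631/36902) = -36902/1985631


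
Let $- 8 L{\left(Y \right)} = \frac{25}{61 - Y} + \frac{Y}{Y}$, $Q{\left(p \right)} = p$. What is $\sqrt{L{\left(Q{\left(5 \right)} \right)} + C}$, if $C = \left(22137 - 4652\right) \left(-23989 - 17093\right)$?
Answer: $\frac{i \sqrt{2252647663287}}{56} \approx 26801.0 i$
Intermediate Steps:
$C = -718318770$ ($C = 17485 \left(-41082\right) = -718318770$)
$L{\left(Y \right)} = - \frac{1}{8} - \frac{25}{8 \left(61 - Y\right)}$ ($L{\left(Y \right)} = - \frac{\frac{25}{61 - Y} + \frac{Y}{Y}}{8} = - \frac{\frac{25}{61 - Y} + 1}{8} = - \frac{1 + \frac{25}{61 - Y}}{8} = - \frac{1}{8} - \frac{25}{8 \left(61 - Y\right)}$)
$\sqrt{L{\left(Q{\left(5 \right)} \right)} + C} = \sqrt{\frac{86 - 5}{8 \left(-61 + 5\right)} - 718318770} = \sqrt{\frac{86 - 5}{8 \left(-56\right)} - 718318770} = \sqrt{\frac{1}{8} \left(- \frac{1}{56}\right) 81 - 718318770} = \sqrt{- \frac{81}{448} - 718318770} = \sqrt{- \frac{321806809041}{448}} = \frac{i \sqrt{2252647663287}}{56}$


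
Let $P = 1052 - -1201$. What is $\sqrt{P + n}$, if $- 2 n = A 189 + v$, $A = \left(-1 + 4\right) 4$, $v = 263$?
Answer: $\frac{5 \sqrt{158}}{2} \approx 31.424$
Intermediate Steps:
$A = 12$ ($A = 3 \cdot 4 = 12$)
$n = - \frac{2531}{2}$ ($n = - \frac{12 \cdot 189 + 263}{2} = - \frac{2268 + 263}{2} = \left(- \frac{1}{2}\right) 2531 = - \frac{2531}{2} \approx -1265.5$)
$P = 2253$ ($P = 1052 + 1201 = 2253$)
$\sqrt{P + n} = \sqrt{2253 - \frac{2531}{2}} = \sqrt{\frac{1975}{2}} = \frac{5 \sqrt{158}}{2}$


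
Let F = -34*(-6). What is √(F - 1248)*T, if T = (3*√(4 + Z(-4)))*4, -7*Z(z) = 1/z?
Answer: 36*I*√22939/7 ≈ 778.92*I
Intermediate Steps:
Z(z) = -1/(7*z)
F = 204
T = 6*√791/7 (T = (3*√(4 - ⅐/(-4)))*4 = (3*√(4 - ⅐*(-¼)))*4 = (3*√(4 + 1/28))*4 = (3*√(113/28))*4 = (3*(√791/14))*4 = (3*√791/14)*4 = 6*√791/7 ≈ 24.107)
√(F - 1248)*T = √(204 - 1248)*(6*√791/7) = √(-1044)*(6*√791/7) = (6*I*√29)*(6*√791/7) = 36*I*√22939/7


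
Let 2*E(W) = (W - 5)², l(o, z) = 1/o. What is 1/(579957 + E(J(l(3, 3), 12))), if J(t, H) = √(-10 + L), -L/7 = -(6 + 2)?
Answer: 463994/269113039125 + 4*√46/269113039125 ≈ 1.7243e-6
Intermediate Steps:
L = 56 (L = -(-7)*(6 + 2) = -(-7)*8 = -7*(-8) = 56)
J(t, H) = √46 (J(t, H) = √(-10 + 56) = √46)
E(W) = (-5 + W)²/2 (E(W) = (W - 5)²/2 = (-5 + W)²/2)
1/(579957 + E(J(l(3, 3), 12))) = 1/(579957 + (-5 + √46)²/2)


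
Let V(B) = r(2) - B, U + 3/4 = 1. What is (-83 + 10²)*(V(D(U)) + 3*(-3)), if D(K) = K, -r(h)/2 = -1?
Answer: -493/4 ≈ -123.25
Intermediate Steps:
r(h) = 2 (r(h) = -2*(-1) = 2)
U = ¼ (U = -¾ + 1 = ¼ ≈ 0.25000)
V(B) = 2 - B
(-83 + 10²)*(V(D(U)) + 3*(-3)) = (-83 + 10²)*((2 - 1*¼) + 3*(-3)) = (-83 + 100)*((2 - ¼) - 9) = 17*(7/4 - 9) = 17*(-29/4) = -493/4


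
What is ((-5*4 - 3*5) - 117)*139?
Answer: -21128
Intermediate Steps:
((-5*4 - 3*5) - 117)*139 = ((-20 - 15) - 117)*139 = (-35 - 117)*139 = -152*139 = -21128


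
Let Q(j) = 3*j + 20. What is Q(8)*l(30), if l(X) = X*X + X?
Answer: 40920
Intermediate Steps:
Q(j) = 20 + 3*j
l(X) = X + X² (l(X) = X² + X = X + X²)
Q(8)*l(30) = (20 + 3*8)*(30*(1 + 30)) = (20 + 24)*(30*31) = 44*930 = 40920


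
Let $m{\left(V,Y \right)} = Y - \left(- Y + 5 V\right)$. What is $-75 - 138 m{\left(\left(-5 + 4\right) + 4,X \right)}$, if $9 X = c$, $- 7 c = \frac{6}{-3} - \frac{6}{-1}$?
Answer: $\frac{42263}{21} \approx 2012.5$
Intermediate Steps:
$c = - \frac{4}{7}$ ($c = - \frac{\frac{6}{-3} - \frac{6}{-1}}{7} = - \frac{6 \left(- \frac{1}{3}\right) - -6}{7} = - \frac{-2 + 6}{7} = \left(- \frac{1}{7}\right) 4 = - \frac{4}{7} \approx -0.57143$)
$X = - \frac{4}{63}$ ($X = \frac{1}{9} \left(- \frac{4}{7}\right) = - \frac{4}{63} \approx -0.063492$)
$m{\left(V,Y \right)} = - 5 V + 2 Y$ ($m{\left(V,Y \right)} = Y - \left(- Y + 5 V\right) = - 5 V + 2 Y$)
$-75 - 138 m{\left(\left(-5 + 4\right) + 4,X \right)} = -75 - 138 \left(- 5 \left(\left(-5 + 4\right) + 4\right) + 2 \left(- \frac{4}{63}\right)\right) = -75 - 138 \left(- 5 \left(-1 + 4\right) - \frac{8}{63}\right) = -75 - 138 \left(\left(-5\right) 3 - \frac{8}{63}\right) = -75 - 138 \left(-15 - \frac{8}{63}\right) = -75 - - \frac{43838}{21} = -75 + \frac{43838}{21} = \frac{42263}{21}$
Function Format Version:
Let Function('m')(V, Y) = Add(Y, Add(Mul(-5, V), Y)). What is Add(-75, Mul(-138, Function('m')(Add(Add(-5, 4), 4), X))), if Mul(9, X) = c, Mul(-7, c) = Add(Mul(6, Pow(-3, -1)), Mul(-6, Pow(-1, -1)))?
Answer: Rational(42263, 21) ≈ 2012.5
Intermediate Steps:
c = Rational(-4, 7) (c = Mul(Rational(-1, 7), Add(Mul(6, Pow(-3, -1)), Mul(-6, Pow(-1, -1)))) = Mul(Rational(-1, 7), Add(Mul(6, Rational(-1, 3)), Mul(-6, -1))) = Mul(Rational(-1, 7), Add(-2, 6)) = Mul(Rational(-1, 7), 4) = Rational(-4, 7) ≈ -0.57143)
X = Rational(-4, 63) (X = Mul(Rational(1, 9), Rational(-4, 7)) = Rational(-4, 63) ≈ -0.063492)
Function('m')(V, Y) = Add(Mul(-5, V), Mul(2, Y)) (Function('m')(V, Y) = Add(Y, Add(Y, Mul(-5, V))) = Add(Mul(-5, V), Mul(2, Y)))
Add(-75, Mul(-138, Function('m')(Add(Add(-5, 4), 4), X))) = Add(-75, Mul(-138, Add(Mul(-5, Add(Add(-5, 4), 4)), Mul(2, Rational(-4, 63))))) = Add(-75, Mul(-138, Add(Mul(-5, Add(-1, 4)), Rational(-8, 63)))) = Add(-75, Mul(-138, Add(Mul(-5, 3), Rational(-8, 63)))) = Add(-75, Mul(-138, Add(-15, Rational(-8, 63)))) = Add(-75, Mul(-138, Rational(-953, 63))) = Add(-75, Rational(43838, 21)) = Rational(42263, 21)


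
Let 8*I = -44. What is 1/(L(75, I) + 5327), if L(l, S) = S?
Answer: 2/10643 ≈ 0.00018792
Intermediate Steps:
I = -11/2 (I = (⅛)*(-44) = -11/2 ≈ -5.5000)
1/(L(75, I) + 5327) = 1/(-11/2 + 5327) = 1/(10643/2) = 2/10643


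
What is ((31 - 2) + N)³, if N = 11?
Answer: 64000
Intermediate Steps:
((31 - 2) + N)³ = ((31 - 2) + 11)³ = (29 + 11)³ = 40³ = 64000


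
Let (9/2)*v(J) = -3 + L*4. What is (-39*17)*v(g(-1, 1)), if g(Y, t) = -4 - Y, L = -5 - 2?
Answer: 13702/3 ≈ 4567.3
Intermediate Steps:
L = -7
v(J) = -62/9 (v(J) = 2*(-3 - 7*4)/9 = 2*(-3 - 28)/9 = (2/9)*(-31) = -62/9)
(-39*17)*v(g(-1, 1)) = -39*17*(-62/9) = -663*(-62/9) = 13702/3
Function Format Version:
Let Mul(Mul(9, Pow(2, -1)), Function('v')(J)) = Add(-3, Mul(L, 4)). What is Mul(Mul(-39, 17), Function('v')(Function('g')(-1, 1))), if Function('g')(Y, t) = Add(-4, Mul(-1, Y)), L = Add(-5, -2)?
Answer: Rational(13702, 3) ≈ 4567.3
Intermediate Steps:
L = -7
Function('v')(J) = Rational(-62, 9) (Function('v')(J) = Mul(Rational(2, 9), Add(-3, Mul(-7, 4))) = Mul(Rational(2, 9), Add(-3, -28)) = Mul(Rational(2, 9), -31) = Rational(-62, 9))
Mul(Mul(-39, 17), Function('v')(Function('g')(-1, 1))) = Mul(Mul(-39, 17), Rational(-62, 9)) = Mul(-663, Rational(-62, 9)) = Rational(13702, 3)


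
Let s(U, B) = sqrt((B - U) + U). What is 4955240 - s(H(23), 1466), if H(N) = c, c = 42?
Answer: 4955240 - sqrt(1466) ≈ 4.9552e+6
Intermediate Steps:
H(N) = 42
s(U, B) = sqrt(B)
4955240 - s(H(23), 1466) = 4955240 - sqrt(1466)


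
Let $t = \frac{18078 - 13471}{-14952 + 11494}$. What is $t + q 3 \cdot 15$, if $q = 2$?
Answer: $\frac{306613}{3458} \approx 88.668$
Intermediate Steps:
$t = - \frac{4607}{3458}$ ($t = \frac{4607}{-3458} = 4607 \left(- \frac{1}{3458}\right) = - \frac{4607}{3458} \approx -1.3323$)
$t + q 3 \cdot 15 = - \frac{4607}{3458} + 2 \cdot 3 \cdot 15 = - \frac{4607}{3458} + 6 \cdot 15 = - \frac{4607}{3458} + 90 = \frac{306613}{3458}$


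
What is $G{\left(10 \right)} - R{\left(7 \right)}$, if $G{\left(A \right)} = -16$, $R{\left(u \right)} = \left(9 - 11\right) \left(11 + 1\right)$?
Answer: $8$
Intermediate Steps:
$R{\left(u \right)} = -24$ ($R{\left(u \right)} = \left(-2\right) 12 = -24$)
$G{\left(10 \right)} - R{\left(7 \right)} = -16 - -24 = -16 + 24 = 8$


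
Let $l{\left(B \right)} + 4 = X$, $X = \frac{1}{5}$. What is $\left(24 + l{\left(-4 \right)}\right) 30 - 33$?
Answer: $573$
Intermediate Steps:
$X = \frac{1}{5} \approx 0.2$
$l{\left(B \right)} = - \frac{19}{5}$ ($l{\left(B \right)} = -4 + \frac{1}{5} = - \frac{19}{5}$)
$\left(24 + l{\left(-4 \right)}\right) 30 - 33 = \left(24 - \frac{19}{5}\right) 30 - 33 = \frac{101}{5} \cdot 30 - 33 = 606 - 33 = 573$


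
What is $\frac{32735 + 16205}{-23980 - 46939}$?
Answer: $- \frac{48940}{70919} \approx -0.69008$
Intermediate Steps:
$\frac{32735 + 16205}{-23980 - 46939} = \frac{48940}{-70919} = 48940 \left(- \frac{1}{70919}\right) = - \frac{48940}{70919}$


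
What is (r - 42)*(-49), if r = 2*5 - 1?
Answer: 1617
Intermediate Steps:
r = 9 (r = 10 - 1 = 9)
(r - 42)*(-49) = (9 - 42)*(-49) = -33*(-49) = 1617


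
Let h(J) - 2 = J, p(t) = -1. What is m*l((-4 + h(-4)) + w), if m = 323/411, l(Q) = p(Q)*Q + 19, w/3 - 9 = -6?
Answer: 5168/411 ≈ 12.574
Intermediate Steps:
w = 9 (w = 27 + 3*(-6) = 27 - 18 = 9)
h(J) = 2 + J
l(Q) = 19 - Q (l(Q) = -Q + 19 = 19 - Q)
m = 323/411 (m = 323*(1/411) = 323/411 ≈ 0.78589)
m*l((-4 + h(-4)) + w) = 323*(19 - ((-4 + (2 - 4)) + 9))/411 = 323*(19 - ((-4 - 2) + 9))/411 = 323*(19 - (-6 + 9))/411 = 323*(19 - 1*3)/411 = 323*(19 - 3)/411 = (323/411)*16 = 5168/411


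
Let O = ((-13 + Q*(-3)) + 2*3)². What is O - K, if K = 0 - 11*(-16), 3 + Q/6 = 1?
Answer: 665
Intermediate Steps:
Q = -12 (Q = -18 + 6*1 = -18 + 6 = -12)
K = 176 (K = 0 + 176 = 176)
O = 841 (O = ((-13 - 12*(-3)) + 2*3)² = ((-13 + 36) + 6)² = (23 + 6)² = 29² = 841)
O - K = 841 - 1*176 = 841 - 176 = 665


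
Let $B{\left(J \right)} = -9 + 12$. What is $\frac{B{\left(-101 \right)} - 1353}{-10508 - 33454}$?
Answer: $\frac{225}{7327} \approx 0.030708$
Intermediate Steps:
$B{\left(J \right)} = 3$
$\frac{B{\left(-101 \right)} - 1353}{-10508 - 33454} = \frac{3 - 1353}{-10508 - 33454} = - \frac{1350}{-43962} = \left(-1350\right) \left(- \frac{1}{43962}\right) = \frac{225}{7327}$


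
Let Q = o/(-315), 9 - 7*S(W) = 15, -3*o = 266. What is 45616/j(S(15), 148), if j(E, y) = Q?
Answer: 3079080/19 ≈ 1.6206e+5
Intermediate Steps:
o = -266/3 (o = -⅓*266 = -266/3 ≈ -88.667)
S(W) = -6/7 (S(W) = 9/7 - ⅐*15 = 9/7 - 15/7 = -6/7)
Q = 38/135 (Q = -266/3/(-315) = -266/3*(-1/315) = 38/135 ≈ 0.28148)
j(E, y) = 38/135
45616/j(S(15), 148) = 45616/(38/135) = 45616*(135/38) = 3079080/19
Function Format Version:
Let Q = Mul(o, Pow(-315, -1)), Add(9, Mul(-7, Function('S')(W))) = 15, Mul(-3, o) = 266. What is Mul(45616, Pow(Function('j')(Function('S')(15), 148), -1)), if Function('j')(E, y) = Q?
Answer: Rational(3079080, 19) ≈ 1.6206e+5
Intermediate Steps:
o = Rational(-266, 3) (o = Mul(Rational(-1, 3), 266) = Rational(-266, 3) ≈ -88.667)
Function('S')(W) = Rational(-6, 7) (Function('S')(W) = Add(Rational(9, 7), Mul(Rational(-1, 7), 15)) = Add(Rational(9, 7), Rational(-15, 7)) = Rational(-6, 7))
Q = Rational(38, 135) (Q = Mul(Rational(-266, 3), Pow(-315, -1)) = Mul(Rational(-266, 3), Rational(-1, 315)) = Rational(38, 135) ≈ 0.28148)
Function('j')(E, y) = Rational(38, 135)
Mul(45616, Pow(Function('j')(Function('S')(15), 148), -1)) = Mul(45616, Pow(Rational(38, 135), -1)) = Mul(45616, Rational(135, 38)) = Rational(3079080, 19)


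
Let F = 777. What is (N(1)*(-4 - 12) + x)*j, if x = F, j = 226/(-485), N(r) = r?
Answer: -171986/485 ≈ -354.61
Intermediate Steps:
j = -226/485 (j = 226*(-1/485) = -226/485 ≈ -0.46598)
x = 777
(N(1)*(-4 - 12) + x)*j = (1*(-4 - 12) + 777)*(-226/485) = (1*(-16) + 777)*(-226/485) = (-16 + 777)*(-226/485) = 761*(-226/485) = -171986/485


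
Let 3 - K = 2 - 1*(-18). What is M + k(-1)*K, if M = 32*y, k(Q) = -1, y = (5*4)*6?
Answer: 3857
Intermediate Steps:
y = 120 (y = 20*6 = 120)
M = 3840 (M = 32*120 = 3840)
K = -17 (K = 3 - (2 - 1*(-18)) = 3 - (2 + 18) = 3 - 1*20 = 3 - 20 = -17)
M + k(-1)*K = 3840 - 1*(-17) = 3840 + 17 = 3857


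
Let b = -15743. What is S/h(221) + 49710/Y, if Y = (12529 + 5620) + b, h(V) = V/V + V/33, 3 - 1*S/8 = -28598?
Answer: 1514960327/50927 ≈ 29748.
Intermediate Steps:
S = 228808 (S = 24 - 8*(-28598) = 24 + 228784 = 228808)
h(V) = 1 + V/33 (h(V) = 1 + V*(1/33) = 1 + V/33)
Y = 2406 (Y = (12529 + 5620) - 15743 = 18149 - 15743 = 2406)
S/h(221) + 49710/Y = 228808/(1 + (1/33)*221) + 49710/2406 = 228808/(1 + 221/33) + 49710*(1/2406) = 228808/(254/33) + 8285/401 = 228808*(33/254) + 8285/401 = 3775332/127 + 8285/401 = 1514960327/50927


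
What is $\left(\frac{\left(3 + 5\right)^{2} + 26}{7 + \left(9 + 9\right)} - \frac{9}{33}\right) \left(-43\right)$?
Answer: $- \frac{7869}{55} \approx -143.07$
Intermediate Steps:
$\left(\frac{\left(3 + 5\right)^{2} + 26}{7 + \left(9 + 9\right)} - \frac{9}{33}\right) \left(-43\right) = \left(\frac{8^{2} + 26}{7 + 18} - \frac{3}{11}\right) \left(-43\right) = \left(\frac{64 + 26}{25} - \frac{3}{11}\right) \left(-43\right) = \left(90 \cdot \frac{1}{25} - \frac{3}{11}\right) \left(-43\right) = \left(\frac{18}{5} - \frac{3}{11}\right) \left(-43\right) = \frac{183}{55} \left(-43\right) = - \frac{7869}{55}$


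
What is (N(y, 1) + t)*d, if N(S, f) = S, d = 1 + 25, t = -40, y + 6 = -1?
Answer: -1222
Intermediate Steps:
y = -7 (y = -6 - 1 = -7)
d = 26
(N(y, 1) + t)*d = (-7 - 40)*26 = -47*26 = -1222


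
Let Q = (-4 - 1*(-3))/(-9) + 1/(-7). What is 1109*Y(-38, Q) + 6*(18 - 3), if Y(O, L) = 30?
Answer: 33360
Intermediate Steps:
Q = -2/63 (Q = (-4 + 3)*(-⅑) + 1*(-⅐) = -1*(-⅑) - ⅐ = ⅑ - ⅐ = -2/63 ≈ -0.031746)
1109*Y(-38, Q) + 6*(18 - 3) = 1109*30 + 6*(18 - 3) = 33270 + 6*15 = 33270 + 90 = 33360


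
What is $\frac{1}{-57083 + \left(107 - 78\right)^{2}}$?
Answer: $- \frac{1}{56242} \approx -1.778 \cdot 10^{-5}$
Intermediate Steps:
$\frac{1}{-57083 + \left(107 - 78\right)^{2}} = \frac{1}{-57083 + 29^{2}} = \frac{1}{-57083 + 841} = \frac{1}{-56242} = - \frac{1}{56242}$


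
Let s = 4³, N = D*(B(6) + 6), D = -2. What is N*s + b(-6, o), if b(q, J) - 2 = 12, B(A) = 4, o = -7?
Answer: -1266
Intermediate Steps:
N = -20 (N = -2*(4 + 6) = -2*10 = -20)
s = 64
b(q, J) = 14 (b(q, J) = 2 + 12 = 14)
N*s + b(-6, o) = -20*64 + 14 = -1280 + 14 = -1266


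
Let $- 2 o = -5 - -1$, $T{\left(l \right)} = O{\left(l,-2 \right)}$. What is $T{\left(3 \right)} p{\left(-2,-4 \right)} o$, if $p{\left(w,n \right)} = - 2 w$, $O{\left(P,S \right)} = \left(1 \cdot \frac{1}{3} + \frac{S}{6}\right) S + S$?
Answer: $-16$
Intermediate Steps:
$O{\left(P,S \right)} = S + S \left(\frac{1}{3} + \frac{S}{6}\right)$ ($O{\left(P,S \right)} = \left(1 \cdot \frac{1}{3} + S \frac{1}{6}\right) S + S = \left(\frac{1}{3} + \frac{S}{6}\right) S + S = S \left(\frac{1}{3} + \frac{S}{6}\right) + S = S + S \left(\frac{1}{3} + \frac{S}{6}\right)$)
$T{\left(l \right)} = -2$ ($T{\left(l \right)} = \frac{1}{6} \left(-2\right) \left(8 - 2\right) = \frac{1}{6} \left(-2\right) 6 = -2$)
$o = 2$ ($o = - \frac{-5 - -1}{2} = - \frac{-5 + 1}{2} = \left(- \frac{1}{2}\right) \left(-4\right) = 2$)
$T{\left(3 \right)} p{\left(-2,-4 \right)} o = - 2 \left(\left(-2\right) \left(-2\right)\right) 2 = \left(-2\right) 4 \cdot 2 = \left(-8\right) 2 = -16$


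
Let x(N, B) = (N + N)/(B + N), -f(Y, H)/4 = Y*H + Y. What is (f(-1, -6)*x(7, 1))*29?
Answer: -1015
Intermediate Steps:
f(Y, H) = -4*Y - 4*H*Y (f(Y, H) = -4*(Y*H + Y) = -4*(H*Y + Y) = -4*(Y + H*Y) = -4*Y - 4*H*Y)
x(N, B) = 2*N/(B + N) (x(N, B) = (2*N)/(B + N) = 2*N/(B + N))
(f(-1, -6)*x(7, 1))*29 = ((-4*(-1)*(1 - 6))*(2*7/(1 + 7)))*29 = ((-4*(-1)*(-5))*(2*7/8))*29 = -40*7/8*29 = -20*7/4*29 = -35*29 = -1015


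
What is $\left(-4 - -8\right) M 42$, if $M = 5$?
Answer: $840$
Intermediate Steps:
$\left(-4 - -8\right) M 42 = \left(-4 - -8\right) 5 \cdot 42 = \left(-4 + 8\right) 5 \cdot 42 = 4 \cdot 5 \cdot 42 = 20 \cdot 42 = 840$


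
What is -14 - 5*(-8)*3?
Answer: 106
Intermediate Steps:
-14 - 5*(-8)*3 = -14 + 40*3 = -14 + 120 = 106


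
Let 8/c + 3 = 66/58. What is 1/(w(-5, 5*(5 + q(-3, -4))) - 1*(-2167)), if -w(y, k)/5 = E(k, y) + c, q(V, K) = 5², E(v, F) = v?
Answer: 27/38839 ≈ 0.00069518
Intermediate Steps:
c = -116/27 (c = 8/(-3 + 66/58) = 8/(-3 + 66*(1/58)) = 8/(-3 + 33/29) = 8/(-54/29) = 8*(-29/54) = -116/27 ≈ -4.2963)
q(V, K) = 25
w(y, k) = 580/27 - 5*k (w(y, k) = -5*(k - 116/27) = -5*(-116/27 + k) = 580/27 - 5*k)
1/(w(-5, 5*(5 + q(-3, -4))) - 1*(-2167)) = 1/((580/27 - 25*(5 + 25)) - 1*(-2167)) = 1/((580/27 - 25*30) + 2167) = 1/((580/27 - 5*150) + 2167) = 1/((580/27 - 750) + 2167) = 1/(-19670/27 + 2167) = 1/(38839/27) = 27/38839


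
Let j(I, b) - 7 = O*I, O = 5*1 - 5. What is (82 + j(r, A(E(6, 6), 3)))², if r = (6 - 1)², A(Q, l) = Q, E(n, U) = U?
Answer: 7921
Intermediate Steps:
O = 0 (O = 5 - 5 = 0)
r = 25 (r = 5² = 25)
j(I, b) = 7 (j(I, b) = 7 + 0*I = 7 + 0 = 7)
(82 + j(r, A(E(6, 6), 3)))² = (82 + 7)² = 89² = 7921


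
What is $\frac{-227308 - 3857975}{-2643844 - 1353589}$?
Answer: $\frac{4085283}{3997433} \approx 1.022$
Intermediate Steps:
$\frac{-227308 - 3857975}{-2643844 - 1353589} = - \frac{4085283}{-3997433} = \left(-4085283\right) \left(- \frac{1}{3997433}\right) = \frac{4085283}{3997433}$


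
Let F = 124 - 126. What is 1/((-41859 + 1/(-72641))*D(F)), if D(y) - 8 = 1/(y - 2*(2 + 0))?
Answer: -217923/71455971070 ≈ -3.0498e-6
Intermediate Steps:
F = -2
D(y) = 8 + 1/(-4 + y) (D(y) = 8 + 1/(y - 2*(2 + 0)) = 8 + 1/(y - 2*2) = 8 + 1/(y - 4) = 8 + 1/(-4 + y))
1/((-41859 + 1/(-72641))*D(F)) = 1/((-41859 + 1/(-72641))*(((-31 + 8*(-2))/(-4 - 2)))) = 1/((-41859 - 1/72641)*(((-31 - 16)/(-6)))) = 1/((-3040679620/72641)*((-1/6*(-47)))) = -72641/(3040679620*47/6) = -72641/3040679620*6/47 = -217923/71455971070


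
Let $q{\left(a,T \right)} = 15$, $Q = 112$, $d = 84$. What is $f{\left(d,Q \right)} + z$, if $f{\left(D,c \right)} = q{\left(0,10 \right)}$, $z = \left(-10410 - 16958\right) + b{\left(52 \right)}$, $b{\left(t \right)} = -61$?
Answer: $-27414$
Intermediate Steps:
$z = -27429$ ($z = \left(-10410 - 16958\right) - 61 = -27368 - 61 = -27429$)
$f{\left(D,c \right)} = 15$
$f{\left(d,Q \right)} + z = 15 - 27429 = -27414$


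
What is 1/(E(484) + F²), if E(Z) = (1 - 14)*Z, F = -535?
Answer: 1/279933 ≈ 3.5723e-6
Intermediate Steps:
E(Z) = -13*Z
1/(E(484) + F²) = 1/(-13*484 + (-535)²) = 1/(-6292 + 286225) = 1/279933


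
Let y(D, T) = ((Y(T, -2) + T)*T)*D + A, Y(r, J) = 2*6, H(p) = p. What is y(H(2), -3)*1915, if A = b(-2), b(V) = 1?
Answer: -101495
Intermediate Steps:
Y(r, J) = 12
A = 1
y(D, T) = 1 + D*T*(12 + T) (y(D, T) = ((12 + T)*T)*D + 1 = (T*(12 + T))*D + 1 = D*T*(12 + T) + 1 = 1 + D*T*(12 + T))
y(H(2), -3)*1915 = (1 + 2*(-3)**2 + 12*2*(-3))*1915 = (1 + 2*9 - 72)*1915 = (1 + 18 - 72)*1915 = -53*1915 = -101495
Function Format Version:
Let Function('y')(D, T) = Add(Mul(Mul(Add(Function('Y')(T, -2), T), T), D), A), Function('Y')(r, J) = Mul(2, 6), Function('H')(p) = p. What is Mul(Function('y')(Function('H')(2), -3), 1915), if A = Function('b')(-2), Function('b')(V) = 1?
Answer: -101495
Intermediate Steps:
Function('Y')(r, J) = 12
A = 1
Function('y')(D, T) = Add(1, Mul(D, T, Add(12, T))) (Function('y')(D, T) = Add(Mul(Mul(Add(12, T), T), D), 1) = Add(Mul(Mul(T, Add(12, T)), D), 1) = Add(Mul(D, T, Add(12, T)), 1) = Add(1, Mul(D, T, Add(12, T))))
Mul(Function('y')(Function('H')(2), -3), 1915) = Mul(Add(1, Mul(2, Pow(-3, 2)), Mul(12, 2, -3)), 1915) = Mul(Add(1, Mul(2, 9), -72), 1915) = Mul(Add(1, 18, -72), 1915) = Mul(-53, 1915) = -101495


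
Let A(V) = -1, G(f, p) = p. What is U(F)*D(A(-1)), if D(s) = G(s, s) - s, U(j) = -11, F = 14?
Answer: 0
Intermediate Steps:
D(s) = 0 (D(s) = s - s = 0)
U(F)*D(A(-1)) = -11*0 = 0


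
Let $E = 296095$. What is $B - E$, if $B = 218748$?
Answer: $-77347$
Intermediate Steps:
$B - E = 218748 - 296095 = -77347$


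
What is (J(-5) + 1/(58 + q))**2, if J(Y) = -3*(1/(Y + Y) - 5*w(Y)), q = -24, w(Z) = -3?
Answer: 14417209/7225 ≈ 1995.5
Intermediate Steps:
J(Y) = -45 - 3/(2*Y) (J(Y) = -3*(1/(Y + Y) - 5*(-3)) = -3*(1/(2*Y) + 15) = -3*(15 + 1/(2*Y)) = -45 - 3/(2*Y))
(J(-5) + 1/(58 + q))**2 = ((-45 - 3/2/(-5)) + 1/(58 - 24))**2 = ((-45 - 3/2*(-1/5)) + 1/34)**2 = ((-45 + 3/10) + 1/34)**2 = (-447/10 + 1/34)**2 = (-3797/85)**2 = 14417209/7225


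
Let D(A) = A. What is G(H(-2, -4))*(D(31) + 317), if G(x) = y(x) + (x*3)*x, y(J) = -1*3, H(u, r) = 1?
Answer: 0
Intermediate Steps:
y(J) = -3
G(x) = -3 + 3*x² (G(x) = -3 + (x*3)*x = -3 + (3*x)*x = -3 + 3*x²)
G(H(-2, -4))*(D(31) + 317) = (-3 + 3*1²)*(31 + 317) = (-3 + 3*1)*348 = (-3 + 3)*348 = 0*348 = 0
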